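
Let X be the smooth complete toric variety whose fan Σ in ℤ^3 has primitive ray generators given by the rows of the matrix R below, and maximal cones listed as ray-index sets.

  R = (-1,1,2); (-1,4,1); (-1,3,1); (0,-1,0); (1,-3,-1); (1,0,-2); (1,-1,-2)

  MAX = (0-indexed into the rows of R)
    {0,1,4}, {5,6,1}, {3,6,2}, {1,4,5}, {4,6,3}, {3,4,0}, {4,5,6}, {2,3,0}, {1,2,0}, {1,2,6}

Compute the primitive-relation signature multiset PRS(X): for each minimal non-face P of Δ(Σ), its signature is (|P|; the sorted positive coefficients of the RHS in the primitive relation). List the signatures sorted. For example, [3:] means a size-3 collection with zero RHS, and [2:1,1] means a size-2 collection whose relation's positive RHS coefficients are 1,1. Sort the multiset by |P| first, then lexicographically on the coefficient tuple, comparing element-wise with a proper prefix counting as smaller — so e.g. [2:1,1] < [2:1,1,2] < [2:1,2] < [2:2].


Σ has 7 primitive collections:

  {0,6}:  v_{0} + v_{6} = 0  ⟹  sig = [2:]
  {2,4}:  v_{2} + v_{4} = 0  ⟹  sig = [2:]
  {1,3}:  v_{1} + v_{3} = v_{2}  ⟹  sig = [2:1]
  {3,5}:  v_{3} + v_{5} = v_{6}  ⟹  sig = [2:1]
  {0,5}:  v_{0} + v_{5} = v_{1} + v_{4}  ⟹  sig = [2:1,1]
  {2,5}:  v_{2} + v_{5} = v_{1} + v_{6}  ⟹  sig = [2:1,1]
  {1,4,6}:  v_{1} + v_{4} + v_{6} = v_{5}  ⟹  sig = [3:1]

Sorted signature multiset PRS(X):
    [2:]
    [2:]
    [2:1]
    [2:1]
    [2:1,1]
    [2:1,1]
    [3:1]


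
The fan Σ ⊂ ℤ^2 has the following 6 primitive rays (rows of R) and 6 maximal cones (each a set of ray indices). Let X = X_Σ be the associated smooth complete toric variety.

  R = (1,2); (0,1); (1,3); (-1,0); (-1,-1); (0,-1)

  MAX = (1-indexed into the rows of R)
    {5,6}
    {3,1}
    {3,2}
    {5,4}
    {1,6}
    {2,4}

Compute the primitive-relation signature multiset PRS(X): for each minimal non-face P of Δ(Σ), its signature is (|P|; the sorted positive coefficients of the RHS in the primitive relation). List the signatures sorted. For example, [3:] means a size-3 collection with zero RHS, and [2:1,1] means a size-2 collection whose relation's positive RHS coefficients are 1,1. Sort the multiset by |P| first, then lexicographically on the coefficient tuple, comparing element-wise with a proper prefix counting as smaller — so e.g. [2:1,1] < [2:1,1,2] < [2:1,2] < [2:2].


Primitive collections (9):

  {2,6}:  v_{2} + v_{6} = 0  ⟹  sig = [2:]
  {1,2}:  v_{1} + v_{2} = v_{3}  ⟹  sig = [2:1]
  {1,5}:  v_{1} + v_{5} = v_{2}  ⟹  sig = [2:1]
  {2,5}:  v_{2} + v_{5} = v_{4}  ⟹  sig = [2:1]
  {3,6}:  v_{3} + v_{6} = v_{1}  ⟹  sig = [2:1]
  {4,6}:  v_{4} + v_{6} = v_{5}  ⟹  sig = [2:1]
  {1,4}:  v_{1} + v_{4} = 2·v_{2}  ⟹  sig = [2:2]
  {3,5}:  v_{3} + v_{5} = 2·v_{2}  ⟹  sig = [2:2]
  {3,4}:  v_{3} + v_{4} = 3·v_{2}  ⟹  sig = [2:3]

Signatures (|P|; sorted positive RHS coefficients), sorted:
    [2:]
    [2:1]
    [2:1]
    [2:1]
    [2:1]
    [2:1]
    [2:2]
    [2:2]
    [2:3]


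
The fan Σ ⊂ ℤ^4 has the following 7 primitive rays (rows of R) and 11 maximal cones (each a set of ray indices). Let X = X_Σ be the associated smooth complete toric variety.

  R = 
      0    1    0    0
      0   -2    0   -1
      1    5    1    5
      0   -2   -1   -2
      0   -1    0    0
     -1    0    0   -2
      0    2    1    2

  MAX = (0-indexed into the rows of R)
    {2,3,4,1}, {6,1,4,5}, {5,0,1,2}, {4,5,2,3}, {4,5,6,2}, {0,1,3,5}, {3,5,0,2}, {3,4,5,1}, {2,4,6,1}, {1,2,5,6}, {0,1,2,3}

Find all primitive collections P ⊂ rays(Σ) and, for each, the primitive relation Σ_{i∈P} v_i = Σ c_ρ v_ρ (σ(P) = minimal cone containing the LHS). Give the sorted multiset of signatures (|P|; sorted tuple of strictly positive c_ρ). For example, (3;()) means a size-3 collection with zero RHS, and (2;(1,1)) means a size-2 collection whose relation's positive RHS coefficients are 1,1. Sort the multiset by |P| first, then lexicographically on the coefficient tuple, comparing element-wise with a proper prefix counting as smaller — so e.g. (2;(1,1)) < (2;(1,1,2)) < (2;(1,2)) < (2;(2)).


Σ has 5 primitive collections:

  • {0,4}:  v_{0} + v_{4} = 0 ; sig = (2;())
  • {3,6}:  v_{3} + v_{6} = 0 ; sig = (2;())
  • {0,6}:  v_{0} + v_{6} = v_{1} + v_{2} + v_{5} ; sig = (2;(1,1,1))
  • {1,2,3,5}:  v_{1} + v_{2} + v_{3} + v_{5} = v_{0} ; sig = (4;(1))
  • {1,2,4,5}:  v_{1} + v_{2} + v_{4} + v_{5} = v_{6} ; sig = (4;(1))

Sorted signature multiset PRS(X):
{ (2;()) ×2,  (2;(1,1,1)),  (4;(1)) ×2 }


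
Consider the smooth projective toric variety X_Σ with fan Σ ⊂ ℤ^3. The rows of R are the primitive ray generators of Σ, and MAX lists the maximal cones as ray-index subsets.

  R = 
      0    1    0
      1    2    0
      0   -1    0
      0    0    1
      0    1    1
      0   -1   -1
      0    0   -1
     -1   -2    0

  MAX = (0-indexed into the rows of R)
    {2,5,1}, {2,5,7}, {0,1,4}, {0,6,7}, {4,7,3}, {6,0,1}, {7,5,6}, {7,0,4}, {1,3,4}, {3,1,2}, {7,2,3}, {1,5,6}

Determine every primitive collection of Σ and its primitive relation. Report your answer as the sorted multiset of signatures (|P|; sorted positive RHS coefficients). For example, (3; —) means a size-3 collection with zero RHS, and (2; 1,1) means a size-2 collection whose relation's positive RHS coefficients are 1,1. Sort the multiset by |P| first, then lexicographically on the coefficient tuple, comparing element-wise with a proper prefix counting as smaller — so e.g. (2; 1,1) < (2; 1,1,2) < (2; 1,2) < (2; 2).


Δ(Σ) — 8 vertices, 10 min non-faces:

  P = {0,2}:  v_{0} + v_{2} = 0 — sig = (2; —)
  P = {1,7}:  v_{1} + v_{7} = 0 — sig = (2; —)
  P = {3,6}:  v_{3} + v_{6} = 0 — sig = (2; —)
  P = {4,5}:  v_{4} + v_{5} = 0 — sig = (2; —)
  P = {0,3}:  v_{0} + v_{3} = v_{4} — sig = (2; 1)
  P = {0,5}:  v_{0} + v_{5} = v_{6} — sig = (2; 1)
  P = {2,4}:  v_{2} + v_{4} = v_{3} — sig = (2; 1)
  P = {2,6}:  v_{2} + v_{6} = v_{5} — sig = (2; 1)
  P = {3,5}:  v_{3} + v_{5} = v_{2} — sig = (2; 1)
  P = {4,6}:  v_{4} + v_{6} = v_{0} — sig = (2; 1)

Hence PRS(X_Σ) =
    |P|=2: 10 collections, coeffs (), (), (), (), (1), (1), (1), (1), (1), (1)


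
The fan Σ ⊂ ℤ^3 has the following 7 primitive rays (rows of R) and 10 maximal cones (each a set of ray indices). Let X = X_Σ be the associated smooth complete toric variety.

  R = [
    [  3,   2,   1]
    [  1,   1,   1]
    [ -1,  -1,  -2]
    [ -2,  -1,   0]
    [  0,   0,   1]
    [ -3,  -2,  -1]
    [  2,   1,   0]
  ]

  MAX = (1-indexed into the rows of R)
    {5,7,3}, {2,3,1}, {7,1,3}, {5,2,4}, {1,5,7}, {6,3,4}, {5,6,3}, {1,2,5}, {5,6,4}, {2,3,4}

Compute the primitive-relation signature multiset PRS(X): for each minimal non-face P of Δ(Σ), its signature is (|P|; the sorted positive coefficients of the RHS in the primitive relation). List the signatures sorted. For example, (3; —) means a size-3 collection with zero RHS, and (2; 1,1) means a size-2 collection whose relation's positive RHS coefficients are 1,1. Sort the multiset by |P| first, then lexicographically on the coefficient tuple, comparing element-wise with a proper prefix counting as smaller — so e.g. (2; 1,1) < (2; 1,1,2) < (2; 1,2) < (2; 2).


The 9 primitive collections of Σ (r=7, n=3):

  {1,6}:  v_{1} + v_{6} = 0  ⇒ sig = (2; —)
  {4,7}:  v_{4} + v_{7} = 0  ⇒ sig = (2; —)
  {1,4}:  v_{1} + v_{4} = v_{2}  ⇒ sig = (2; 1)
  {2,6}:  v_{2} + v_{6} = v_{4}  ⇒ sig = (2; 1)
  {2,7}:  v_{2} + v_{7} = v_{1}  ⇒ sig = (2; 1)
  {6,7}:  v_{6} + v_{7} = v_{3} + v_{5}  ⇒ sig = (2; 1,1)
  {2,3,5}:  v_{2} + v_{3} + v_{5} = 0  ⇒ sig = (3; —)
  {1,3,5}:  v_{1} + v_{3} + v_{5} = v_{7}  ⇒ sig = (3; 1)
  {3,4,5}:  v_{3} + v_{4} + v_{5} = v_{6}  ⇒ sig = (3; 1)

so the primitive-relation signature multiset is
[(2; —), (2; —), (2; 1), (2; 1), (2; 1), (2; 1,1), (3; —), (3; 1), (3; 1)]


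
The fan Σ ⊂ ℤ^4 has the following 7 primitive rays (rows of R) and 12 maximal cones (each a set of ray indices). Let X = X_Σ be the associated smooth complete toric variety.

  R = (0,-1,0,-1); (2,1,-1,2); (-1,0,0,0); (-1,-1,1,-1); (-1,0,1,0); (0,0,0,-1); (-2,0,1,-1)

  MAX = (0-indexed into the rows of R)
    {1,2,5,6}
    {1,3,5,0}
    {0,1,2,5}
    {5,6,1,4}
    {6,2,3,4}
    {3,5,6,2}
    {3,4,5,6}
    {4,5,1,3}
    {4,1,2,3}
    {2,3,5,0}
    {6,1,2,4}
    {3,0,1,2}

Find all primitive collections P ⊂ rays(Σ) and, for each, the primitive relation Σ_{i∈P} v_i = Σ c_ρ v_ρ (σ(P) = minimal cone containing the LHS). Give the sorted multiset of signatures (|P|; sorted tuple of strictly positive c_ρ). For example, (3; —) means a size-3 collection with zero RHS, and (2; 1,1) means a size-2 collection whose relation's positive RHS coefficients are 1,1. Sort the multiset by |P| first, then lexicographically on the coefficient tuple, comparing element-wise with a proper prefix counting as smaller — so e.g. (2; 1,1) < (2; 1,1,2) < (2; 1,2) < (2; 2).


Σ has 5 primitive collections:

  P={0,4}:  v_{0} + v_{4} = v_{3} ; sig = (2; 1)
  P={0,6}:  v_{0} + v_{6} = v_{2} + v_{3} + v_{5} ; sig = (2; 1,1,1)
  P={1,3,6}:  v_{1} + v_{3} + v_{6} = v_{4} ; sig = (3; 1)
  P={2,4,5}:  v_{2} + v_{4} + v_{5} = v_{6} ; sig = (3; 1)
  P={1,2,3,5}:  v_{1} + v_{2} + v_{3} + v_{5} = 0 ; sig = (4; —)

Sorted signature multiset PRS(X):
[(2; 1), (2; 1,1,1), (3; 1), (3; 1), (4; —)]


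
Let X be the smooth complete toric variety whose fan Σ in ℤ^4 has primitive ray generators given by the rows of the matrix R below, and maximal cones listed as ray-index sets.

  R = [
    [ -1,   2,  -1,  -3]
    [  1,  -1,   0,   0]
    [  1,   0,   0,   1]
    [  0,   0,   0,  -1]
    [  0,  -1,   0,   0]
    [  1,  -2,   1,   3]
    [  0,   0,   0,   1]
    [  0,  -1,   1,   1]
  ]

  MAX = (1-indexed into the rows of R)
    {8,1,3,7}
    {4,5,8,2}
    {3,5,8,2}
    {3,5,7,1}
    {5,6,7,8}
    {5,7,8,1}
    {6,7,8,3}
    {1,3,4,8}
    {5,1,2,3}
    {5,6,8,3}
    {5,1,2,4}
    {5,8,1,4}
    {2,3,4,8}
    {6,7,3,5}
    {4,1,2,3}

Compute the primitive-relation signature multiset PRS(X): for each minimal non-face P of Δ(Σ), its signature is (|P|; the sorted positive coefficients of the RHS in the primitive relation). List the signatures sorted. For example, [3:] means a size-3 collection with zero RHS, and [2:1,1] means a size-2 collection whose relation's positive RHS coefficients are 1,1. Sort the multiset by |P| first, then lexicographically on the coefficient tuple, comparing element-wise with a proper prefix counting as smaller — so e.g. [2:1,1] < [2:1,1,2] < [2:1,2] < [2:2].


Δ(Σ) — 8 vertices, 9 min non-faces:

  P = {1,6}:  v_{1} + v_{6} = 0  →  sig = [2:]
  P = {4,7}:  v_{4} + v_{7} = 0  →  sig = [2:]
  P = {2,7}:  v_{2} + v_{7} = v_{3} + v_{5}  →  sig = [2:1,1]
  P = {4,6}:  v_{4} + v_{6} = v_{3} + v_{5} + v_{8}  →  sig = [2:1,1,1]
  P = {2,6}:  v_{2} + v_{6} = 2·v_{3} + 2·v_{5} + v_{8}  →  sig = [2:1,2,2]
  P = {3,4,5}:  v_{3} + v_{4} + v_{5} = v_{2}  →  sig = [3:1]
  P = {1,2,8}:  v_{1} + v_{2} + v_{8} = 2·v_{4}  →  sig = [3:2]
  P = {1,3,5,8}:  v_{1} + v_{3} + v_{5} + v_{8} = v_{4}  →  sig = [4:1]
  P = {3,5,7,8}:  v_{3} + v_{5} + v_{7} + v_{8} = v_{6}  →  sig = [4:1]

Signatures (|P|; sorted positive RHS coefficients), sorted:
[[2:], [2:], [2:1,1], [2:1,1,1], [2:1,2,2], [3:1], [3:2], [4:1], [4:1]]


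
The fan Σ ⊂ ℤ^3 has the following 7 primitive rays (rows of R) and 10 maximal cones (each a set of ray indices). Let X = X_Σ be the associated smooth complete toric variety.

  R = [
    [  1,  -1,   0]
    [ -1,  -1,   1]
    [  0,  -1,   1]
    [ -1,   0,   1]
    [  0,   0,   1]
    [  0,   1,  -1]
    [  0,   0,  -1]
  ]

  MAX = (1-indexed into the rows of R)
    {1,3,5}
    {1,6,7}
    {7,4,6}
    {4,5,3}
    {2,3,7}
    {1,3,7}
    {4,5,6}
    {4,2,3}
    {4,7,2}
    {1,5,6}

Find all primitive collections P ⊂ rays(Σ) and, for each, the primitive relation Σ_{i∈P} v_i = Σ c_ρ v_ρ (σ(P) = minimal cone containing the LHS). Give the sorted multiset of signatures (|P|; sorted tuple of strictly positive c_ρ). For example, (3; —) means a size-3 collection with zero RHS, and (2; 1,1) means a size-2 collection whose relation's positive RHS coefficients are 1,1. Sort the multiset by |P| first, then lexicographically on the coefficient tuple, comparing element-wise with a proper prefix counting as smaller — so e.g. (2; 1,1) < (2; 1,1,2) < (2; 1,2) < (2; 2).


7 collections generate NE(X_Σ); each relation:

  P = {3,6}:  v_{3} + v_{6} = 0  ⟹  sig = (2; —)
  P = {5,7}:  v_{5} + v_{7} = 0  ⟹  sig = (2; —)
  P = {1,4}:  v_{1} + v_{4} = v_{3}  ⟹  sig = (2; 1)
  P = {2,5}:  v_{2} + v_{5} = v_{3} + v_{4}  ⟹  sig = (2; 1,1)
  P = {2,6}:  v_{2} + v_{6} = v_{4} + v_{7}  ⟹  sig = (2; 1,1)
  P = {1,2}:  v_{1} + v_{2} = 2·v_{3} + v_{7}  ⟹  sig = (2; 1,2)
  P = {3,4,7}:  v_{3} + v_{4} + v_{7} = v_{2}  ⟹  sig = (3; 1)

so the primitive-relation signature multiset is
[(2; —), (2; —), (2; 1), (2; 1,1), (2; 1,1), (2; 1,2), (3; 1)]


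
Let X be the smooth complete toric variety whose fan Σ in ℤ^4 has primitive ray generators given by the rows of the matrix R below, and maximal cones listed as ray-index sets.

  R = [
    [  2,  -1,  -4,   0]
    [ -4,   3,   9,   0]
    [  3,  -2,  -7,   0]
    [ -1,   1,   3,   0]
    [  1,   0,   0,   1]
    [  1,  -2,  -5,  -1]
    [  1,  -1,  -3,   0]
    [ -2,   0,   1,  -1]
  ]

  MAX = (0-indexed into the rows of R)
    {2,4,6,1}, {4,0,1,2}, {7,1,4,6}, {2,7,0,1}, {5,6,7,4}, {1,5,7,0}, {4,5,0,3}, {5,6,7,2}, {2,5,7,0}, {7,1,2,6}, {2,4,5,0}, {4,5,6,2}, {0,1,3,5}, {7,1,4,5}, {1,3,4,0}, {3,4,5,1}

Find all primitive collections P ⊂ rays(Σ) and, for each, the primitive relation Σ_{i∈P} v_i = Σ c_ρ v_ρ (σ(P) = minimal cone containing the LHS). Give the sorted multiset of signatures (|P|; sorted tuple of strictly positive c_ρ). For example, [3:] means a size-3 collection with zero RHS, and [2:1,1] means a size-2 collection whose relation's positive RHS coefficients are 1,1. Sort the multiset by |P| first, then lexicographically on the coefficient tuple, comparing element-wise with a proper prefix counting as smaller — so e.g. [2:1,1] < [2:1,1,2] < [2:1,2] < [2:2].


9 collections generate NE(X_Σ); each relation:

  P = {3,6}:  v_{3} + v_{6} = 0 — sig = [2:]
  P = {0,6}:  v_{0} + v_{6} = v_{2} — sig = [2:1]
  P = {2,3}:  v_{2} + v_{3} = v_{0} — sig = [2:1]
  P = {3,7}:  v_{3} + v_{7} = v_{1} + v_{5} — sig = [2:1,1]
  P = {0,4,7}:  v_{0} + v_{4} + v_{7} = v_{6} — sig = [3:1]
  P = {1,5,6}:  v_{1} + v_{5} + v_{6} = v_{7} — sig = [3:1]
  P = {1,2,5}:  v_{1} + v_{2} + v_{5} = v_{0} + v_{7} — sig = [3:1,1]
  P = {2,4,7}:  v_{2} + v_{4} + v_{7} = 2·v_{6} — sig = [3:2]
  P = {0,1,4,5}:  v_{0} + v_{1} + v_{4} + v_{5} = 0 — sig = [4:]

Hence PRS(X_Σ) =
    [2:]
    [2:1]
    [2:1]
    [2:1,1]
    [3:1]
    [3:1]
    [3:1,1]
    [3:2]
    [4:]


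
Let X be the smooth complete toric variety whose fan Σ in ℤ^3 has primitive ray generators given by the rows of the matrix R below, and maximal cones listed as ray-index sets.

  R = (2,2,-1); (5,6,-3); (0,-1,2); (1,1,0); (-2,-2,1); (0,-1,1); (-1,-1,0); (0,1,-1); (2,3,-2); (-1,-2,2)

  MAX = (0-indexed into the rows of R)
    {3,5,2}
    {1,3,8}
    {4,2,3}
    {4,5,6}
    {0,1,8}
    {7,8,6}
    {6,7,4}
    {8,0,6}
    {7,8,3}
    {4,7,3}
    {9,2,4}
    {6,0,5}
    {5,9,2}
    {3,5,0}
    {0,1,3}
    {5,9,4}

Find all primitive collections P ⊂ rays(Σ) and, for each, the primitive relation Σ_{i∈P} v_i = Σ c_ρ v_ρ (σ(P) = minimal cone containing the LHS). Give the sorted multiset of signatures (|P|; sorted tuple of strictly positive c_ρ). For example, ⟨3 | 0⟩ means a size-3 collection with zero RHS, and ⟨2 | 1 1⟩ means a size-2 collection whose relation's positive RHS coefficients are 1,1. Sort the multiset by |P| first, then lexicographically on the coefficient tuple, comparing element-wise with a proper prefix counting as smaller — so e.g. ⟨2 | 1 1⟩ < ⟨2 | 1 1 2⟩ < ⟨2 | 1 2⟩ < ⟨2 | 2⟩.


Δ(Σ) — 10 vertices, 24 min non-faces:

  P = {0,4}:  v_{0} + v_{4} = 0  →  sig = ⟨2 | 0⟩
  P = {3,6}:  v_{3} + v_{6} = 0  →  sig = ⟨2 | 0⟩
  P = {5,7}:  v_{5} + v_{7} = 0  →  sig = ⟨2 | 0⟩
  P = {0,7}:  v_{0} + v_{7} = v_{8}  →  sig = ⟨2 | 1⟩
  P = {2,6}:  v_{2} + v_{6} = v_{9}  →  sig = ⟨2 | 1⟩
  P = {3,9}:  v_{3} + v_{9} = v_{2}  →  sig = ⟨2 | 1⟩
  P = {4,8}:  v_{4} + v_{8} = v_{7}  →  sig = ⟨2 | 1⟩
  P = {5,8}:  v_{5} + v_{8} = v_{0}  →  sig = ⟨2 | 1⟩
  P = {8,9}:  v_{8} + v_{9} = v_{3}  →  sig = ⟨2 | 1⟩
  P = {0,9}:  v_{0} + v_{9} = v_{3} + v_{5}  →  sig = ⟨2 | 1 1⟩
  P = {1,4}:  v_{1} + v_{4} = v_{3} + v_{8}  →  sig = ⟨2 | 1 1⟩
  P = {1,6}:  v_{1} + v_{6} = v_{0} + v_{8}  →  sig = ⟨2 | 1 1⟩
  P = {6,9}:  v_{6} + v_{9} = v_{4} + v_{5}  →  sig = ⟨2 | 1 1⟩
  P = {7,9}:  v_{7} + v_{9} = v_{3} + v_{4}  →  sig = ⟨2 | 1 1⟩
  P = {0,2}:  v_{0} + v_{2} = 2·v_{3} + v_{5}  →  sig = ⟨2 | 1 2⟩
  P = {1,5}:  v_{1} + v_{5} = 2·v_{0} + v_{3}  →  sig = ⟨2 | 1 2⟩
  P = {1,7}:  v_{1} + v_{7} = v_{3} + 2·v_{8}  →  sig = ⟨2 | 1 2⟩
  P = {1,9}:  v_{1} + v_{9} = v_{0} + 2·v_{3}  →  sig = ⟨2 | 1 2⟩
  P = {2,7}:  v_{2} + v_{7} = 2·v_{3} + v_{4}  →  sig = ⟨2 | 1 2⟩
  P = {1,2}:  v_{1} + v_{2} = v_{0} + 3·v_{3}  →  sig = ⟨2 | 1 3⟩
  P = {2,8}:  v_{2} + v_{8} = 2·v_{3}  →  sig = ⟨2 | 2⟩
  P = {0,3,8}:  v_{0} + v_{3} + v_{8} = v_{1}  →  sig = ⟨3 | 1⟩
  P = {3,4,5}:  v_{3} + v_{4} + v_{5} = v_{9}  →  sig = ⟨3 | 1⟩
  P = {2,4,5}:  v_{2} + v_{4} + v_{5} = 2·v_{9}  →  sig = ⟨3 | 2⟩

so the primitive-relation signature multiset is
[⟨2 | 0⟩, ⟨2 | 0⟩, ⟨2 | 0⟩, ⟨2 | 1⟩, ⟨2 | 1⟩, ⟨2 | 1⟩, ⟨2 | 1⟩, ⟨2 | 1⟩, ⟨2 | 1⟩, ⟨2 | 1 1⟩, ⟨2 | 1 1⟩, ⟨2 | 1 1⟩, ⟨2 | 1 1⟩, ⟨2 | 1 1⟩, ⟨2 | 1 2⟩, ⟨2 | 1 2⟩, ⟨2 | 1 2⟩, ⟨2 | 1 2⟩, ⟨2 | 1 2⟩, ⟨2 | 1 3⟩, ⟨2 | 2⟩, ⟨3 | 1⟩, ⟨3 | 1⟩, ⟨3 | 2⟩]


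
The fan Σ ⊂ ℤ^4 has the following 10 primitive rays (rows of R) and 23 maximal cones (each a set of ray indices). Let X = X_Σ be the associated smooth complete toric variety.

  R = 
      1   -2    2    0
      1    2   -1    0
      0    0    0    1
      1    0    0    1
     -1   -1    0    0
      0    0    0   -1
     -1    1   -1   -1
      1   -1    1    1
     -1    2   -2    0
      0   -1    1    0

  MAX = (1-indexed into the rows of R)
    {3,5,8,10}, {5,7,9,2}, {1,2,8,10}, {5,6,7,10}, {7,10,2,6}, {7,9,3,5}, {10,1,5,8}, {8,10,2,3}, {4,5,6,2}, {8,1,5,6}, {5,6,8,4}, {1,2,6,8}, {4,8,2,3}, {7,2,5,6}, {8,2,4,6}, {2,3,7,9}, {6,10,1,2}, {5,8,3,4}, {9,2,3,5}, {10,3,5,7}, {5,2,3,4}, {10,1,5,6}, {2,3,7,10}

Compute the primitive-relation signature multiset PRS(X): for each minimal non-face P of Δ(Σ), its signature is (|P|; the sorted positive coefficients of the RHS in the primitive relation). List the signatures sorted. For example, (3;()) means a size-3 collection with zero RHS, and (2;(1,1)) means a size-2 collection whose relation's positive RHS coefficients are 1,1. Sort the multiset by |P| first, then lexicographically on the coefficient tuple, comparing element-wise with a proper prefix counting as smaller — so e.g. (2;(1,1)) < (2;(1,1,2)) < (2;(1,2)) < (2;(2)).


17 minimal non-faces of Δ(Σ) (on 10 rays):

  • {1,9}:  v_{1} + v_{9} = 0  so sig = (2;())
  • {3,6}:  v_{3} + v_{6} = 0  so sig = (2;())
  • {7,8}:  v_{7} + v_{8} = 0  so sig = (2;())
  • {4,10}:  v_{4} + v_{10} = v_{8}  so sig = (2;(1))
  • {1,3}:  v_{1} + v_{3} = v_{8} + v_{10}  so sig = (2;(1,1))
  • {1,7}:  v_{1} + v_{7} = v_{6} + v_{10}  so sig = (2;(1,1))
  • {4,7}:  v_{4} + v_{7} = v_{2} + v_{5}  so sig = (2;(1,1))
  • {9,10}:  v_{9} + v_{10} = v_{3} + v_{7}  so sig = (2;(1,1))
  • {6,9}:  v_{6} + v_{9} = v_{2} + v_{5} + v_{7}  so sig = (2;(1,1,1))
  • {8,9}:  v_{8} + v_{9} = v_{2} + v_{3} + v_{5}  so sig = (2;(1,1,1))
  • {1,4}:  v_{1} + v_{4} = v_{6} + 2·v_{8}  so sig = (2;(1,2))
  • {4,9}:  v_{4} + v_{9} = 2·v_{2} + v_{3} + 2·v_{5}  so sig = (2;(1,2,2))
  • {2,5,10}:  v_{2} + v_{5} + v_{10} = 0  so sig = (3;())
  • {2,5,8}:  v_{2} + v_{5} + v_{8} = v_{4}  so sig = (3;(1))
  • {6,8,10}:  v_{6} + v_{8} + v_{10} = v_{1}  so sig = (3;(1))
  • {1,2,5}:  v_{1} + v_{2} + v_{5} = v_{6} + v_{8}  so sig = (3;(1,1))
  • {2,3,5,7}:  v_{2} + v_{3} + v_{5} + v_{7} = v_{9}  so sig = (4;(1))

Signatures (|P|; sorted positive RHS coefficients), sorted:
    (2;())
    (2;())
    (2;())
    (2;(1))
    (2;(1,1))
    (2;(1,1))
    (2;(1,1))
    (2;(1,1))
    (2;(1,1,1))
    (2;(1,1,1))
    (2;(1,2))
    (2;(1,2,2))
    (3;())
    (3;(1))
    (3;(1))
    (3;(1,1))
    (4;(1))


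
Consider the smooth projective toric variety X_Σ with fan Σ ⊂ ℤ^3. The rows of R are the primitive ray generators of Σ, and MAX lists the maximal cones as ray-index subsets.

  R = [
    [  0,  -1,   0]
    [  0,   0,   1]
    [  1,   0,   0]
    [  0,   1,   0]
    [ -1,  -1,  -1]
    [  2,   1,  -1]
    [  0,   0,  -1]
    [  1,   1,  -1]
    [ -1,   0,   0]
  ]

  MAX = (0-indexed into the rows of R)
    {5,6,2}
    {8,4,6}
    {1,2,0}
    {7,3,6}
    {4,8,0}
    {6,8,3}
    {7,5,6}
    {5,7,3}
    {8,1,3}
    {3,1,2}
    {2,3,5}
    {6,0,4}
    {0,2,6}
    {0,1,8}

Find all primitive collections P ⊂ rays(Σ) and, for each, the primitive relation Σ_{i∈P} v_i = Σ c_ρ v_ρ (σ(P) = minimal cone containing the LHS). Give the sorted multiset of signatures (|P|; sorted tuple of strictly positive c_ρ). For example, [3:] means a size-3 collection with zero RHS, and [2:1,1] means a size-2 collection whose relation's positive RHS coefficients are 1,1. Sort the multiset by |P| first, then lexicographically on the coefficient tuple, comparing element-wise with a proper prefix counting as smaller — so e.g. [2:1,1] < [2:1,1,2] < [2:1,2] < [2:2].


18 minimal non-faces of Δ(Σ) (on 9 rays):

  P={0,3}:  v_{0} + v_{3} = 0 ; sig = [2:]
  P={1,6}:  v_{1} + v_{6} = 0 ; sig = [2:]
  P={2,8}:  v_{2} + v_{8} = 0 ; sig = [2:]
  P={2,7}:  v_{2} + v_{7} = v_{5} ; sig = [2:1]
  P={5,8}:  v_{5} + v_{8} = v_{7} ; sig = [2:1]
  P={0,7}:  v_{0} + v_{7} = v_{2} + v_{6} ; sig = [2:1,1]
  P={1,4}:  v_{1} + v_{4} = v_{0} + v_{8} ; sig = [2:1,1]
  P={1,7}:  v_{1} + v_{7} = v_{2} + v_{3} ; sig = [2:1,1]
  P={2,4}:  v_{2} + v_{4} = v_{0} + v_{6} ; sig = [2:1,1]
  P={3,4}:  v_{3} + v_{4} = v_{6} + v_{8} ; sig = [2:1,1]
  P={7,8}:  v_{7} + v_{8} = v_{3} + v_{6} ; sig = [2:1,1]
  P={0,5}:  v_{0} + v_{5} = 2·v_{2} + v_{6} ; sig = [2:1,2]
  P={1,5}:  v_{1} + v_{5} = 2·v_{2} + v_{3} ; sig = [2:1,2]
  P={4,5}:  v_{4} + v_{5} = v_{2} + 2·v_{6} ; sig = [2:1,2]
  P={4,7}:  v_{4} + v_{7} = 2·v_{6} ; sig = [2:2]
  P={0,6,8}:  v_{0} + v_{6} + v_{8} = v_{4} ; sig = [3:1]
  P={2,3,6}:  v_{2} + v_{3} + v_{6} = v_{7} ; sig = [3:1]
  P={3,5,6}:  v_{3} + v_{5} + v_{6} = 2·v_{7} ; sig = [3:2]

Signatures (|P|; sorted positive RHS coefficients), sorted:
{ [2:] ×3,  [2:1] ×2,  [2:1,1] ×6,  [2:1,2] ×3,  [2:2],  [3:1] ×2,  [3:2] }


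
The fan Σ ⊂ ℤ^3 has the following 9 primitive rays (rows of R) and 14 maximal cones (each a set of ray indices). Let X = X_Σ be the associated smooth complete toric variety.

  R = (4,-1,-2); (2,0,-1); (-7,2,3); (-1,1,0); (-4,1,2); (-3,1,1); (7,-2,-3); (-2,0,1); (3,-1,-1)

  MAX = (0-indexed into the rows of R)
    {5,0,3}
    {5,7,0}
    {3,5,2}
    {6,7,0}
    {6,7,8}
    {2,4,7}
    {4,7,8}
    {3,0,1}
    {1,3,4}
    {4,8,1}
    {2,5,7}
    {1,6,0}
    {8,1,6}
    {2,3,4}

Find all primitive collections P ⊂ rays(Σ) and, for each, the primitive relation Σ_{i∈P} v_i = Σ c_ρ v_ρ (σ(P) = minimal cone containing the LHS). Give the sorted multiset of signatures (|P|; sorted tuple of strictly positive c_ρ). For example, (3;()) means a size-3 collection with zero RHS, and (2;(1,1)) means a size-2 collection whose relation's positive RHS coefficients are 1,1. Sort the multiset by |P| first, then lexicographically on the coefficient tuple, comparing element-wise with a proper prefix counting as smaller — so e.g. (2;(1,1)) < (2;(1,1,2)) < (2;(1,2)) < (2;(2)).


Primitive collections (15):

  P = {0,4}:  v_{0} + v_{4} = 0  →  sig = (2;())
  P = {1,7}:  v_{1} + v_{7} = 0  →  sig = (2;())
  P = {2,6}:  v_{2} + v_{6} = 0  →  sig = (2;())
  P = {5,8}:  v_{5} + v_{8} = 0  →  sig = (2;())
  P = {0,2}:  v_{0} + v_{2} = v_{5}  →  sig = (2;(1))
  P = {0,8}:  v_{0} + v_{8} = v_{6}  →  sig = (2;(1))
  P = {1,5}:  v_{1} + v_{5} = v_{3}  →  sig = (2;(1))
  P = {2,8}:  v_{2} + v_{8} = v_{4}  →  sig = (2;(1))
  P = {3,7}:  v_{3} + v_{7} = v_{5}  →  sig = (2;(1))
  P = {3,8}:  v_{3} + v_{8} = v_{1}  →  sig = (2;(1))
  P = {4,5}:  v_{4} + v_{5} = v_{2}  →  sig = (2;(1))
  P = {4,6}:  v_{4} + v_{6} = v_{8}  →  sig = (2;(1))
  P = {5,6}:  v_{5} + v_{6} = v_{0}  →  sig = (2;(1))
  P = {1,2}:  v_{1} + v_{2} = v_{3} + v_{4}  →  sig = (2;(1,1))
  P = {3,6}:  v_{3} + v_{6} = v_{0} + v_{1}  →  sig = (2;(1,1))

Signatures (|P|; sorted positive RHS coefficients), sorted:
    |P|=2: 15 collections, coeffs (), (), (), (), (1), (1), (1), (1), (1), (1), (1), (1), (1), (1,1), (1,1)


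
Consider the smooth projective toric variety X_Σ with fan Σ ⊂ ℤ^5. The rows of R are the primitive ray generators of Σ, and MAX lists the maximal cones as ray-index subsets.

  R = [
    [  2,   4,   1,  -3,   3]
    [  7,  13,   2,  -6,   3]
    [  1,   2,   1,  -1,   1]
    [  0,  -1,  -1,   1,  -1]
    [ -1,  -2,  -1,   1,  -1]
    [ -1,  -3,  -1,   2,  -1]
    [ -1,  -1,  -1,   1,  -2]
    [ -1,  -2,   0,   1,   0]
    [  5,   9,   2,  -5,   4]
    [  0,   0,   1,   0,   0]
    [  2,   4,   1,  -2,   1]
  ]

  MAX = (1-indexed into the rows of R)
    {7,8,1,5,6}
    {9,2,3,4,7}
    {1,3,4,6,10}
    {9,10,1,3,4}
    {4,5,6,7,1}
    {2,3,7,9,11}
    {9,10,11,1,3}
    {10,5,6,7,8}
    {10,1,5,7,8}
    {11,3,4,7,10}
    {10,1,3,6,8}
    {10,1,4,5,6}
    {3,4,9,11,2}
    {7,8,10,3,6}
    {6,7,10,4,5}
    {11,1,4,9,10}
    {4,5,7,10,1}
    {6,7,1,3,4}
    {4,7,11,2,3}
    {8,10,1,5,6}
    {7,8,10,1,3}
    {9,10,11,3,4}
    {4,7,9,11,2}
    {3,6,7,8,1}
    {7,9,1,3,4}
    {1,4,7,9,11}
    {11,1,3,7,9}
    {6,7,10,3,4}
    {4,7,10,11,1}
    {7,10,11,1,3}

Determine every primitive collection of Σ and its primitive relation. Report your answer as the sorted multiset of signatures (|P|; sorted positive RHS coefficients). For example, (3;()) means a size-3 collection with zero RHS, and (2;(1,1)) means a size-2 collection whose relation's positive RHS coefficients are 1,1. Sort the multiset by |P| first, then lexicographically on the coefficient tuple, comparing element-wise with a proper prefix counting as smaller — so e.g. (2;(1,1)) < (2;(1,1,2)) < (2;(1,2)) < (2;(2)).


Δ(Σ) — 11 vertices, 18 min non-faces:

  P = {3,5}:  v_{3} + v_{5} = 0  so sig = (2;())
  P = {4,8}:  v_{4} + v_{8} = v_{6}  so sig = (2;(1))
  P = {8,11}:  v_{8} + v_{11} = v_{3}  so sig = (2;(1))
  P = {6,11}:  v_{6} + v_{11} = v_{3} + v_{4}  so sig = (2;(1,1))
  P = {5,9}:  v_{5} + v_{9} = v_{1} + v_{4} + v_{11}  so sig = (2;(1,1,1))
  P = {2,5}:  v_{2} + v_{5} = v_{4} + v_{7} + v_{9} + v_{11}  so sig = (2;(1,1,1,1))
  P = {5,11}:  v_{5} + v_{11} = v_{1} + v_{4} + v_{7} + v_{10}  so sig = (2;(1,1,1,1))
  P = {2,8}:  v_{2} + v_{8} = 2·v_{3} + v_{4} + v_{7} + v_{9}  so sig = (2;(1,1,1,2))
  P = {8,9}:  v_{8} + v_{9} = v_{1} + 2·v_{3} + v_{4}  so sig = (2;(1,1,2))
  P = {2,6}:  v_{2} + v_{6} = 2·v_{3} + 2·v_{4} + v_{7} + v_{9}  so sig = (2;(1,1,2,2))
  P = {2,10}:  v_{2} + v_{10} = v_{3} + v_{4} + 3·v_{11}  so sig = (2;(1,1,3))
  P = {1,2}:  v_{1} + v_{2} = v_{7} + 2·v_{9}  so sig = (2;(1,2))
  P = {6,9}:  v_{6} + v_{9} = v_{1} + 2·v_{3} + 2·v_{4}  so sig = (2;(1,2,2))
  P = {7,9,10}:  v_{7} + v_{9} + v_{10} = 2·v_{11}  so sig = (3;(2))
  P = {1,6,7,10}:  v_{1} + v_{6} + v_{7} + v_{10} = 0  so sig = (4;())
  P = {1,3,4,11}:  v_{1} + v_{3} + v_{4} + v_{11} = v_{9}  so sig = (4;(1))
  P = {1,3,4,7,10}:  v_{1} + v_{3} + v_{4} + v_{7} + v_{10} = v_{11}  so sig = (5;(1))
  P = {3,4,7,9,11}:  v_{3} + v_{4} + v_{7} + v_{9} + v_{11} = v_{2}  so sig = (5;(1))

Signatures (|P|; sorted positive RHS coefficients), sorted:
[(2;()), (2;(1)), (2;(1)), (2;(1,1)), (2;(1,1,1)), (2;(1,1,1,1)), (2;(1,1,1,1)), (2;(1,1,1,2)), (2;(1,1,2)), (2;(1,1,2,2)), (2;(1,1,3)), (2;(1,2)), (2;(1,2,2)), (3;(2)), (4;()), (4;(1)), (5;(1)), (5;(1))]


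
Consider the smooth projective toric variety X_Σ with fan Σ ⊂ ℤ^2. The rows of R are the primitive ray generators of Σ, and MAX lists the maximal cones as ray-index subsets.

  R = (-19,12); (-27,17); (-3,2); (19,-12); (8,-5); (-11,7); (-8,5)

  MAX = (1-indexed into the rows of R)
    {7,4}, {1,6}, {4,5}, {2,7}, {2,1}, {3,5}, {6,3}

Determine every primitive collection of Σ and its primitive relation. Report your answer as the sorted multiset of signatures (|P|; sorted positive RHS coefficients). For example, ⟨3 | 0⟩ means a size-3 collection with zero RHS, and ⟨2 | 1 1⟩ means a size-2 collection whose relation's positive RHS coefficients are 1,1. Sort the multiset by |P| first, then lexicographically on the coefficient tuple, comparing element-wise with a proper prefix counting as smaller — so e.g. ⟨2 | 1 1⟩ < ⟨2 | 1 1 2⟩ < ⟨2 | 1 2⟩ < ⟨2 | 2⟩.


Minimal non-faces — 14 found among 7 rays, 7 max cones:

  • {1,4}:  v_{1} + v_{4} = 0  →  sig = ⟨2 | 0⟩
  • {5,7}:  v_{5} + v_{7} = 0  →  sig = ⟨2 | 0⟩
  • {1,5}:  v_{1} + v_{5} = v_{6}  →  sig = ⟨2 | 1⟩
  • {1,7}:  v_{1} + v_{7} = v_{2}  →  sig = ⟨2 | 1⟩
  • {2,4}:  v_{2} + v_{4} = v_{7}  →  sig = ⟨2 | 1⟩
  • {2,5}:  v_{2} + v_{5} = v_{1}  →  sig = ⟨2 | 1⟩
  • {3,7}:  v_{3} + v_{7} = v_{6}  →  sig = ⟨2 | 1⟩
  • {4,6}:  v_{4} + v_{6} = v_{5}  →  sig = ⟨2 | 1⟩
  • {5,6}:  v_{5} + v_{6} = v_{3}  →  sig = ⟨2 | 1⟩
  • {6,7}:  v_{6} + v_{7} = v_{1}  →  sig = ⟨2 | 1⟩
  • {2,3}:  v_{2} + v_{3} = v_{1} + v_{6}  →  sig = ⟨2 | 1 1⟩
  • {1,3}:  v_{1} + v_{3} = 2·v_{6}  →  sig = ⟨2 | 2⟩
  • {2,6}:  v_{2} + v_{6} = 2·v_{1}  →  sig = ⟨2 | 2⟩
  • {3,4}:  v_{3} + v_{4} = 2·v_{5}  →  sig = ⟨2 | 2⟩

Signatures (|P|; sorted positive RHS coefficients), sorted:
[⟨2 | 0⟩, ⟨2 | 0⟩, ⟨2 | 1⟩, ⟨2 | 1⟩, ⟨2 | 1⟩, ⟨2 | 1⟩, ⟨2 | 1⟩, ⟨2 | 1⟩, ⟨2 | 1⟩, ⟨2 | 1⟩, ⟨2 | 1 1⟩, ⟨2 | 2⟩, ⟨2 | 2⟩, ⟨2 | 2⟩]


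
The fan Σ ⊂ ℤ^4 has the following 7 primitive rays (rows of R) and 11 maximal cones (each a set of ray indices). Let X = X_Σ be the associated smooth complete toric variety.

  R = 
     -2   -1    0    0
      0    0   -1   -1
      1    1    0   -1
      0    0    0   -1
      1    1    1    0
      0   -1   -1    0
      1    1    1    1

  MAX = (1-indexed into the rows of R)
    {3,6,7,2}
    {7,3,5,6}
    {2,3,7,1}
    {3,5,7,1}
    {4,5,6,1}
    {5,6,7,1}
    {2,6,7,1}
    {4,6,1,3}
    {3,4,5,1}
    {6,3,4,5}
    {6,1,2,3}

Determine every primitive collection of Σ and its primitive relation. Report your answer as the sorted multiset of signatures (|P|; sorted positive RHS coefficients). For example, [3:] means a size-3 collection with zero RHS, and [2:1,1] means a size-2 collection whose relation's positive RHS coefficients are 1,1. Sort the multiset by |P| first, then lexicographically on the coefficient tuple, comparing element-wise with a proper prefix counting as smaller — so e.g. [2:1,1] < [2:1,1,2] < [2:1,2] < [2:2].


The 5 primitive collections of Σ (r=7, n=4):

  P={2,5}:  v_{2} + v_{5} = v_{3}  so sig = [2:1]
  P={4,7}:  v_{4} + v_{7} = v_{5}  so sig = [2:1]
  P={2,4}:  v_{2} + v_{4} = v_{1} + 2·v_{3} + v_{6}  so sig = [2:1,1,2]
  P={1,3,6,7}:  v_{1} + v_{3} + v_{6} + v_{7} = 0  so sig = [4:]
  P={1,3,5,6}:  v_{1} + v_{3} + v_{5} + v_{6} = v_{4}  so sig = [4:1]

so the primitive-relation signature multiset is
    [2:1]
    [2:1]
    [2:1,1,2]
    [4:]
    [4:1]


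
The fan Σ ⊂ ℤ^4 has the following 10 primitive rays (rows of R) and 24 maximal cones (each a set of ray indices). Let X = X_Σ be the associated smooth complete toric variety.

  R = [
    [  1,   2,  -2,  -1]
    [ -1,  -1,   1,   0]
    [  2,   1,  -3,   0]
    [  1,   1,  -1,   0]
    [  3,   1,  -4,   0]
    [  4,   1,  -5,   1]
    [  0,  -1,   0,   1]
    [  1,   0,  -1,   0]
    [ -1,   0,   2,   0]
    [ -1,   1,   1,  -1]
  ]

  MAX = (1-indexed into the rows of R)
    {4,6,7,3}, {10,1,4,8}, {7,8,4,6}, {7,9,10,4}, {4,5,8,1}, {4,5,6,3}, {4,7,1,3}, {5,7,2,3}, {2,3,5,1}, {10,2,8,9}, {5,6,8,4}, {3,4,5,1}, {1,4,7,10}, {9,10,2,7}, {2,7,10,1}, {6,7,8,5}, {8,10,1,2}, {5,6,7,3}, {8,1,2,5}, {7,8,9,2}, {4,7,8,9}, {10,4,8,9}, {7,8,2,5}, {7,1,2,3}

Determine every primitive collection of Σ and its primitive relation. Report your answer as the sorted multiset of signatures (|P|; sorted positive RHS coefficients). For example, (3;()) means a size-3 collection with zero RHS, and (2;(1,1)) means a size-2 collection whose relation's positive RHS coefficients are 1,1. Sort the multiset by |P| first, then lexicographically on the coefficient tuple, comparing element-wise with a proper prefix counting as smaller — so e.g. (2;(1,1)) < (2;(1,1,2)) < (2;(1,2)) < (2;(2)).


15 minimal non-faces of Δ(Σ) (on 10 rays):

  P={2,4}:  v_{2} + v_{4} = 0  →  sig = (2;())
  P={3,8}:  v_{3} + v_{8} = v_{5}  →  sig = (2;(1))
  P={3,9}:  v_{3} + v_{9} = v_{4}  →  sig = (2;(1))
  P={3,10}:  v_{3} + v_{10} = v_{1}  →  sig = (2;(1))
  P={1,9}:  v_{1} + v_{9} = v_{4} + v_{10}  →  sig = (2;(1,1))
  P={2,6}:  v_{2} + v_{6} = v_{5} + v_{7}  →  sig = (2;(1,1))
  P={5,9}:  v_{5} + v_{9} = v_{4} + v_{8}  →  sig = (2;(1,1))
  P={5,10}:  v_{5} + v_{10} = v_{1} + v_{8}  →  sig = (2;(1,1))
  P={6,10}:  v_{6} + v_{10} = v_{3} + v_{4}  →  sig = (2;(1,1))
  P={6,9}:  v_{6} + v_{9} = 2·v_{4} + v_{7} + v_{8}  →  sig = (2;(1,1,2))
  P={1,6}:  v_{1} + v_{6} = 2·v_{3} + v_{4}  →  sig = (2;(1,2))
  P={7,8,10}:  v_{7} + v_{8} + v_{10} = 0  →  sig = (3;())
  P={1,7,8}:  v_{1} + v_{7} + v_{8} = v_{3}  →  sig = (3;(1))
  P={4,5,7}:  v_{4} + v_{5} + v_{7} = v_{6}  →  sig = (3;(1))
  P={1,5,7}:  v_{1} + v_{5} + v_{7} = 2·v_{3}  →  sig = (3;(2))

so the primitive-relation signature multiset is
{ (2;()),  (2;(1)) ×3,  (2;(1,1)) ×5,  (2;(1,1,2)),  (2;(1,2)),  (3;()),  (3;(1)) ×2,  (3;(2)) }


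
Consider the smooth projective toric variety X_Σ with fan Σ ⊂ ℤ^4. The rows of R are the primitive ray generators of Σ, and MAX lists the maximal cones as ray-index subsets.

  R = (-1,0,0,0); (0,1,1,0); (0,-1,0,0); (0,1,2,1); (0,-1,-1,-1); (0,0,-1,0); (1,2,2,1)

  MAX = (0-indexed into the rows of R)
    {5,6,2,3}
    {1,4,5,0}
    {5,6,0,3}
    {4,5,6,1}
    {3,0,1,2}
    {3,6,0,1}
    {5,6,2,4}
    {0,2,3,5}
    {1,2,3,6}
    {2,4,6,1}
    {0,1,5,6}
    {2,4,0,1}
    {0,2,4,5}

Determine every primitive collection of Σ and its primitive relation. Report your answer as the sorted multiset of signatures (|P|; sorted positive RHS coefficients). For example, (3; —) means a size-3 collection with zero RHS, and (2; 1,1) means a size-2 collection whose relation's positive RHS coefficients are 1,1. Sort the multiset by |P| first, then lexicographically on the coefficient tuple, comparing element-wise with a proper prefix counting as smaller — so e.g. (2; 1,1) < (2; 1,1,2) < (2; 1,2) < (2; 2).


The 5 primitive collections of Σ (r=7, n=4):

  P = {3,4}:  v_{3} + v_{4} = v_{1} + v_{2}  →  sig = (2; 1,1)
  P = {1,2,5}:  v_{1} + v_{2} + v_{5} = 0  →  sig = (3; —)
  P = {0,2,6}:  v_{0} + v_{2} + v_{6} = v_{3}  →  sig = (3; 1)
  P = {0,4,6}:  v_{0} + v_{4} + v_{6} = v_{1}  →  sig = (3; 1)
  P = {1,3,5}:  v_{1} + v_{3} + v_{5} = v_{0} + v_{6}  →  sig = (3; 1,1)

so the primitive-relation signature multiset is
    |P|=2: 1 collection, coeffs (1,1)
    |P|=3: 4 collections, coeffs (), (1), (1), (1,1)


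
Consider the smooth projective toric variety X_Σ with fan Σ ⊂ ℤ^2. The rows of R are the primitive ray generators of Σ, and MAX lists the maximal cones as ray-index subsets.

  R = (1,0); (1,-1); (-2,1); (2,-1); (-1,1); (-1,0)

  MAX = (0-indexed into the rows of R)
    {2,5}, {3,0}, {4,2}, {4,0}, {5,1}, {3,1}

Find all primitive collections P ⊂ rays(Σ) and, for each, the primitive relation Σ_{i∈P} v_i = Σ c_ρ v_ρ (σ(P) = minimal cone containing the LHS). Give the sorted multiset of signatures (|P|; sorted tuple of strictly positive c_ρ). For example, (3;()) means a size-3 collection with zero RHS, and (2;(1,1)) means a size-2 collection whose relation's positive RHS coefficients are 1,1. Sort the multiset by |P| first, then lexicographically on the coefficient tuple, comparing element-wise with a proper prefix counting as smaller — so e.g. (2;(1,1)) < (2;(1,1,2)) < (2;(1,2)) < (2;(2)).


Minimal non-faces — 9 found among 6 rays, 6 max cones:

  • {0,5}:  v_{0} + v_{5} = 0 ; sig = (2;())
  • {1,4}:  v_{1} + v_{4} = 0 ; sig = (2;())
  • {2,3}:  v_{2} + v_{3} = 0 ; sig = (2;())
  • {0,1}:  v_{0} + v_{1} = v_{3} ; sig = (2;(1))
  • {0,2}:  v_{0} + v_{2} = v_{4} ; sig = (2;(1))
  • {1,2}:  v_{1} + v_{2} = v_{5} ; sig = (2;(1))
  • {3,4}:  v_{3} + v_{4} = v_{0} ; sig = (2;(1))
  • {3,5}:  v_{3} + v_{5} = v_{1} ; sig = (2;(1))
  • {4,5}:  v_{4} + v_{5} = v_{2} ; sig = (2;(1))

Signatures (|P|; sorted positive RHS coefficients), sorted:
[(2;()), (2;()), (2;()), (2;(1)), (2;(1)), (2;(1)), (2;(1)), (2;(1)), (2;(1))]


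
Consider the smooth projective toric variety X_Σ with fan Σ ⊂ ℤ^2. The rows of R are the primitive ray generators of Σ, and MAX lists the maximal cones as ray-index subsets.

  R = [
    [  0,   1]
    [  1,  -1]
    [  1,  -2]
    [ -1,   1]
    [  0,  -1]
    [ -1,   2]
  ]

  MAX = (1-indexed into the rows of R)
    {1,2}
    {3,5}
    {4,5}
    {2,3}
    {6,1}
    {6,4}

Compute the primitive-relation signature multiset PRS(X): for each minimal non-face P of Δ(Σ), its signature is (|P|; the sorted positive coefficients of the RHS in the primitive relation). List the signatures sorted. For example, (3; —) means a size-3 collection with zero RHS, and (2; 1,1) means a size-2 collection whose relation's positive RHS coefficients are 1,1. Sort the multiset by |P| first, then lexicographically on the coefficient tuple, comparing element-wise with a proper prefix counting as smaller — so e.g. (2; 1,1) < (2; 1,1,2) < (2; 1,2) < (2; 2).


|primitive collections| = 9. Relations:

  • {1,5}:  v_{1} + v_{5} = 0 ; sig = (2; —)
  • {2,4}:  v_{2} + v_{4} = 0 ; sig = (2; —)
  • {3,6}:  v_{3} + v_{6} = 0 ; sig = (2; —)
  • {1,3}:  v_{1} + v_{3} = v_{2} ; sig = (2; 1)
  • {1,4}:  v_{1} + v_{4} = v_{6} ; sig = (2; 1)
  • {2,5}:  v_{2} + v_{5} = v_{3} ; sig = (2; 1)
  • {2,6}:  v_{2} + v_{6} = v_{1} ; sig = (2; 1)
  • {3,4}:  v_{3} + v_{4} = v_{5} ; sig = (2; 1)
  • {5,6}:  v_{5} + v_{6} = v_{4} ; sig = (2; 1)

Hence PRS(X_Σ) =
    (2; —)
    (2; —)
    (2; —)
    (2; 1)
    (2; 1)
    (2; 1)
    (2; 1)
    (2; 1)
    (2; 1)


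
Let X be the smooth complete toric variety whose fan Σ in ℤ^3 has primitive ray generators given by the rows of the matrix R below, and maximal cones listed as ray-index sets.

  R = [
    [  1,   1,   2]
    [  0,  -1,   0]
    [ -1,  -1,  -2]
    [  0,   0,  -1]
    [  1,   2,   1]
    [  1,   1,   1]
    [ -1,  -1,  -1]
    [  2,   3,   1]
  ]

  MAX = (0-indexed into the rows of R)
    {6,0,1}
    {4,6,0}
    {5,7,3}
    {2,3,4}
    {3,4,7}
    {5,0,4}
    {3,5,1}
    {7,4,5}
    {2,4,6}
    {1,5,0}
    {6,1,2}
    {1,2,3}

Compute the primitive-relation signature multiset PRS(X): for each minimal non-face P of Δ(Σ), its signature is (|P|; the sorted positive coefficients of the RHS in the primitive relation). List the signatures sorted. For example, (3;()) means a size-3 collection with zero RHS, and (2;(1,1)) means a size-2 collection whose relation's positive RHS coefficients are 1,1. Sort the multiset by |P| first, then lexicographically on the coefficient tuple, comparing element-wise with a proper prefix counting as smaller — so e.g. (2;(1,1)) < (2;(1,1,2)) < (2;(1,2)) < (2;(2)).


Σ has 11 primitive collections:

  {0,2}:  v_{0} + v_{2} = 0  ⇒ sig = (2;())
  {5,6}:  v_{5} + v_{6} = 0  ⇒ sig = (2;())
  {0,3}:  v_{0} + v_{3} = v_{5}  ⇒ sig = (2;(1))
  {1,4}:  v_{1} + v_{4} = v_{5}  ⇒ sig = (2;(1))
  {2,5}:  v_{2} + v_{5} = v_{3}  ⇒ sig = (2;(1))
  {3,6}:  v_{3} + v_{6} = v_{2}  ⇒ sig = (2;(1))
  {6,7}:  v_{6} + v_{7} = v_{3} + v_{4}  ⇒ sig = (2;(1,1))
  {0,7}:  v_{0} + v_{7} = v_{4} + 2·v_{5}  ⇒ sig = (2;(1,2))
  {1,7}:  v_{1} + v_{7} = v_{3} + 2·v_{5}  ⇒ sig = (2;(1,2))
  {2,7}:  v_{2} + v_{7} = 2·v_{3} + v_{4}  ⇒ sig = (2;(1,2))
  {3,4,5}:  v_{3} + v_{4} + v_{5} = v_{7}  ⇒ sig = (3;(1))

Sorted signature multiset PRS(X):
{ (2;()) ×2,  (2;(1)) ×4,  (2;(1,1)),  (2;(1,2)) ×3,  (3;(1)) }
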